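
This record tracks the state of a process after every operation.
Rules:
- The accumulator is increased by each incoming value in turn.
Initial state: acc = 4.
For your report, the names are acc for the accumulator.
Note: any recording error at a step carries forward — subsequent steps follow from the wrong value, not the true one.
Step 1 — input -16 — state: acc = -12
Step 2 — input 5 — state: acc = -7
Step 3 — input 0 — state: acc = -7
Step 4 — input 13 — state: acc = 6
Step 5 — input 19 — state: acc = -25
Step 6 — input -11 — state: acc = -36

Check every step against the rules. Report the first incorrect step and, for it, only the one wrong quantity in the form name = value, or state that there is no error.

step 5, acc = 25

Recomputing the run from the initial state:
step 1: acc = -12
step 2: acc = -7
step 3: acc = -7
step 4: acc = 6
step 5: acc = 25
step 6: acc = 14
The first disagreement with the record is at step 5, where the value should be acc = 25.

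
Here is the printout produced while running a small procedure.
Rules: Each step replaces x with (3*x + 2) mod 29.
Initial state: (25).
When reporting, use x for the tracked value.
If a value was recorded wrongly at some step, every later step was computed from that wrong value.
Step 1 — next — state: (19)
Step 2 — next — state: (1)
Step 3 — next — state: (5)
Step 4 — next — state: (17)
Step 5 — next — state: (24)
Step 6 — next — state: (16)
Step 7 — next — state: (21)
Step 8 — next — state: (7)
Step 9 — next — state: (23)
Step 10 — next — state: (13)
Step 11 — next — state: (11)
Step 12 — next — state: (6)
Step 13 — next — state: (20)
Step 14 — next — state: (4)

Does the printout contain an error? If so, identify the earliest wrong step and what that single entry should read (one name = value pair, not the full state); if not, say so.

step 1: x = (3*25 + 2) mod 29 = 19 -> checks out
step 2: x = (3*19 + 2) mod 29 = 1 -> matches
step 3: x = (3*1 + 2) mod 29 = 5 -> exactly as logged
step 4: x = (3*5 + 2) mod 29 = 17 -> consistent with the printout
step 5: x = (3*17 + 2) mod 29 = 24 -> exactly as logged
step 6: x = (3*24 + 2) mod 29 = 16 -> checks out
step 7: x = (3*16 + 2) mod 29 = 21 -> matches
step 8: x = (3*21 + 2) mod 29 = 7 -> matches
step 9: x = (3*7 + 2) mod 29 = 23 -> confirmed correct
step 10: x = (3*23 + 2) mod 29 = 13 -> in agreement
step 11: x = (3*13 + 2) mod 29 = 12 -> the printout has a different value
That makes step 11 the first incorrect line — x = 12 is what it should show.

step 11, x = 12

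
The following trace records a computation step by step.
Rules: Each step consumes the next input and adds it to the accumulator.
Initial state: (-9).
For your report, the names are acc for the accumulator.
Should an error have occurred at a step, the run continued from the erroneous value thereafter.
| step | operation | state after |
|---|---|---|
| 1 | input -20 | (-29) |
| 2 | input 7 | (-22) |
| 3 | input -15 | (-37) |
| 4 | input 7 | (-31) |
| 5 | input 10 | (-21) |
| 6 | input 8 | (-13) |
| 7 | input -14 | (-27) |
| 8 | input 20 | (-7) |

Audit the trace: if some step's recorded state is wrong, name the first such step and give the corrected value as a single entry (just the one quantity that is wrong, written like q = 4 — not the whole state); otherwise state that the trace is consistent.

step 4, acc = -30

step 1: acc = -9 + -20 = -29 -> same as recorded
step 2: acc = -29 + 7 = -22 -> verified
step 3: acc = -22 + -15 = -37 -> consistent with the trace
step 4: acc = -37 + 7 = -30 -> first mismatch against the trace
The audit stops at step 4: the recorded entry is wrong and should be acc = -30.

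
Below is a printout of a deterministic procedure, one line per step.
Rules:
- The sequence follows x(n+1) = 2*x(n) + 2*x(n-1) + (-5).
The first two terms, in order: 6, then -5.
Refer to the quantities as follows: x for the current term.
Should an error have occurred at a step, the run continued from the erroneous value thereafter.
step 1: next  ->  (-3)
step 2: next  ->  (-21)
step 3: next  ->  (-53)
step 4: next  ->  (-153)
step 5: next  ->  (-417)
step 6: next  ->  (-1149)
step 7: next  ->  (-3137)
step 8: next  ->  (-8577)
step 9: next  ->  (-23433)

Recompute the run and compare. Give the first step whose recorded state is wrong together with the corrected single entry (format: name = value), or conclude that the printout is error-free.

step 6, x = -1145

Recomputing the run from the initial state:
step 1: x = -3
step 2: x = -21
step 3: x = -53
step 4: x = -153
step 5: x = -417
step 6: x = -1145
step 7: x = -3129
step 8: x = -8553
step 9: x = -23369
The first disagreement with the printout is at step 6, where the value should be x = -1145.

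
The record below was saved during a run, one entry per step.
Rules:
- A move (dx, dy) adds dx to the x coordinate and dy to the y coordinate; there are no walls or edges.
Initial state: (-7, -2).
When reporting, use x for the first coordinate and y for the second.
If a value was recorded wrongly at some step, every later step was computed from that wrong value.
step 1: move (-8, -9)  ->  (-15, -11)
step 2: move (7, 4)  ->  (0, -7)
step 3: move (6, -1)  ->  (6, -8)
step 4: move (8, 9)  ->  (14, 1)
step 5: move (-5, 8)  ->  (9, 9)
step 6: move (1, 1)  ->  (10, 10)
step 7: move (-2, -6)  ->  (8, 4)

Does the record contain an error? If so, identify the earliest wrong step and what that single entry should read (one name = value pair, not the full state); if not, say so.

step 1: x = -7 + (-8) = -15, y = -2 + (-9) = -11 -> matches
step 2: x = -15 + (7) = -8, y = -11 + (4) = -7 -> the recorded entry deviates here
First deviation found at step 2; the corrected entry is x = -8.

step 2, x = -8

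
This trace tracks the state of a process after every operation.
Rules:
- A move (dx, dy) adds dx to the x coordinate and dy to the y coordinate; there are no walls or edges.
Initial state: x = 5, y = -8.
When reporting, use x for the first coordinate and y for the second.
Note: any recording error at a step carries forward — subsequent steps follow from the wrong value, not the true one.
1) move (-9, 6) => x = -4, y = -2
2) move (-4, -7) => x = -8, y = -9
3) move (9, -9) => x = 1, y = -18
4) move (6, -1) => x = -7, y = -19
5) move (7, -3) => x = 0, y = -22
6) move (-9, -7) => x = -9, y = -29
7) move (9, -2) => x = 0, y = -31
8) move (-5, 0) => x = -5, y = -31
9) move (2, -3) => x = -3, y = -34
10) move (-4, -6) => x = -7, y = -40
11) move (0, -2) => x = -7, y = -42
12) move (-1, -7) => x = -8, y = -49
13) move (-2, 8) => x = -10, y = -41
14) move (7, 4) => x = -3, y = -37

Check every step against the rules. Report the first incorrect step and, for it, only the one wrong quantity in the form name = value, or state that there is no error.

step 4, x = 7

Recomputing the run from the initial state:
step 1: x = -4, y = -2
step 2: x = -8, y = -9
step 3: x = 1, y = -18
step 4: x = 7, y = -19
step 5: x = 14, y = -22
step 6: x = 5, y = -29
step 7: x = 14, y = -31
step 8: x = 9, y = -31
step 9: x = 11, y = -34
step 10: x = 7, y = -40
step 11: x = 7, y = -42
step 12: x = 6, y = -49
step 13: x = 4, y = -41
step 14: x = 11, y = -37
The first disagreement with the trace is at step 4, where the value should be x = 7.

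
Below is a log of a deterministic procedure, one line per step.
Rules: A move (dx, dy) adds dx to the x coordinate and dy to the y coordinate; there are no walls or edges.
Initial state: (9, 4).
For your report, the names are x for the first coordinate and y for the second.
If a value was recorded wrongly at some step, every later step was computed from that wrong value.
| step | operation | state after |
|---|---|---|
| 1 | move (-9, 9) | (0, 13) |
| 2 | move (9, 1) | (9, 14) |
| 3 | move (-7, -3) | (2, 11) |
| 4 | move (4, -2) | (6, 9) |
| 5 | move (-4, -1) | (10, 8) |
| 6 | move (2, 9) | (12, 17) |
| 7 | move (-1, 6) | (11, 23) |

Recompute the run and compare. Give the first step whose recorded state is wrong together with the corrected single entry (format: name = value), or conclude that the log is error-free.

step 1: x = 9 + (-9) = 0, y = 4 + (9) = 13 -> consistent with the log
step 2: x = 0 + (9) = 9, y = 13 + (1) = 14 -> agrees with the log
step 3: x = 9 + (-7) = 2, y = 14 + (-3) = 11 -> same as recorded
step 4: x = 2 + (4) = 6, y = 11 + (-2) = 9 -> in agreement
step 5: x = 6 + (-4) = 2, y = 9 + (-1) = 8 -> the recorded entry deviates here
So the first discrepancy is step 5, where the right value is x = 2.

step 5, x = 2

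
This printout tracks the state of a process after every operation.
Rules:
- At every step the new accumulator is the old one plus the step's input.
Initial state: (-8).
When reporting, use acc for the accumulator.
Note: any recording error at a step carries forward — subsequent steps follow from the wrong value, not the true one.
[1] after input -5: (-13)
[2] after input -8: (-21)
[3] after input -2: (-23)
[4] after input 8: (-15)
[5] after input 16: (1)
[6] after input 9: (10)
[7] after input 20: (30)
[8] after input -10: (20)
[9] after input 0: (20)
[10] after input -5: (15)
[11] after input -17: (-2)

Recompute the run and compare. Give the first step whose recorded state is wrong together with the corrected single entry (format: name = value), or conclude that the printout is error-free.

Step 1: acc = -8 + -5 = -13 — agrees with the printout.
Step 2: acc = -13 + -8 = -21 — matches.
Step 3: acc = -21 + -2 = -23 — agrees with the printout.
Step 4: acc = -23 + 8 = -15 — consistent with the printout.
Step 5: acc = -15 + 16 = 1 — in agreement.
Step 6: acc = 1 + 9 = 10 — verified.
Step 7: acc = 10 + 20 = 30 — agrees with the printout.
Step 8: acc = 30 + -10 = 20 — exactly as logged.
Step 9: acc = 20 + 0 = 20 — same as recorded.
Step 10: acc = 20 + -5 = 15 — consistent with the printout.
Step 11: acc = 15 + -17 = -2 — consistent with the printout.
The whole run recomputes cleanly — no discrepancies.

no error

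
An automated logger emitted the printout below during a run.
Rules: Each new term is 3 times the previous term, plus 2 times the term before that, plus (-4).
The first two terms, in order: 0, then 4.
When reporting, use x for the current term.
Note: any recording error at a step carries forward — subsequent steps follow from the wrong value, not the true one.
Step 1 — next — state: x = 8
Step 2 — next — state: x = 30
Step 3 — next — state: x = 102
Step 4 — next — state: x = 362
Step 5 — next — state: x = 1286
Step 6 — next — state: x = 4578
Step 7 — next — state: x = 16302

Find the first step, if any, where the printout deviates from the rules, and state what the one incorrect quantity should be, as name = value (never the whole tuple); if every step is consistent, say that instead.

Step 1: x = 3*(4) + (2)*(0) + (-4) = 8 — in agreement.
Step 2: x = 3*(8) + (2)*(4) + (-4) = 28 — first mismatch against the printout.
So the first discrepancy is step 2, where the right value is x = 28.

step 2, x = 28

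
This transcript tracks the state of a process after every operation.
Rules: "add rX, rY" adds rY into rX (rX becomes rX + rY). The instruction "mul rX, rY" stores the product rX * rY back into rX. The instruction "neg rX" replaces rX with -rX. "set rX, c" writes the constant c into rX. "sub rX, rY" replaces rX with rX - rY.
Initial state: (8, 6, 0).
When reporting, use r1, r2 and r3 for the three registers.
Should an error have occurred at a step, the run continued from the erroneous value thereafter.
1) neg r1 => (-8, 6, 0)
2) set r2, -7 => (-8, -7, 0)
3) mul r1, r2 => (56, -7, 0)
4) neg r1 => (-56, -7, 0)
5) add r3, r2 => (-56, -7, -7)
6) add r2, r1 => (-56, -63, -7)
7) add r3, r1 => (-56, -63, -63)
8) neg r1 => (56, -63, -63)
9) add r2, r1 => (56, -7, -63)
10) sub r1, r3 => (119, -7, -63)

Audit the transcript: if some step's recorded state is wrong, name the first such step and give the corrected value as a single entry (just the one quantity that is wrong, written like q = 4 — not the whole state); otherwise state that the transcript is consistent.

no error

Recomputing the run from the initial state:
step 1: r1 = -8, r2 = 6, r3 = 0
step 2: r1 = -8, r2 = -7, r3 = 0
step 3: r1 = 56, r2 = -7, r3 = 0
step 4: r1 = -56, r2 = -7, r3 = 0
step 5: r1 = -56, r2 = -7, r3 = -7
step 6: r1 = -56, r2 = -63, r3 = -7
step 7: r1 = -56, r2 = -63, r3 = -63
step 8: r1 = 56, r2 = -63, r3 = -63
step 9: r1 = 56, r2 = -7, r3 = -63
step 10: r1 = 119, r2 = -7, r3 = -63
This matches the transcript at every step.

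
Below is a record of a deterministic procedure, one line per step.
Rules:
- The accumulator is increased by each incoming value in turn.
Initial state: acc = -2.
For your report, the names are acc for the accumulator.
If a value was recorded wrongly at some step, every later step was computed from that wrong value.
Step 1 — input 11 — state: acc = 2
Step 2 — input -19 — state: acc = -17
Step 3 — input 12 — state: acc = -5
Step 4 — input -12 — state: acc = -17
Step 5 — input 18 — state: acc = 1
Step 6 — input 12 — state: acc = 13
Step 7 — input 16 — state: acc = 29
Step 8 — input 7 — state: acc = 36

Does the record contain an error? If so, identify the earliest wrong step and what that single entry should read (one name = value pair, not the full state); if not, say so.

step 1: acc = -2 + 11 = 9 -> this is not what the record shows
Step 1 is the first one off; corrected, acc = 9.

step 1, acc = 9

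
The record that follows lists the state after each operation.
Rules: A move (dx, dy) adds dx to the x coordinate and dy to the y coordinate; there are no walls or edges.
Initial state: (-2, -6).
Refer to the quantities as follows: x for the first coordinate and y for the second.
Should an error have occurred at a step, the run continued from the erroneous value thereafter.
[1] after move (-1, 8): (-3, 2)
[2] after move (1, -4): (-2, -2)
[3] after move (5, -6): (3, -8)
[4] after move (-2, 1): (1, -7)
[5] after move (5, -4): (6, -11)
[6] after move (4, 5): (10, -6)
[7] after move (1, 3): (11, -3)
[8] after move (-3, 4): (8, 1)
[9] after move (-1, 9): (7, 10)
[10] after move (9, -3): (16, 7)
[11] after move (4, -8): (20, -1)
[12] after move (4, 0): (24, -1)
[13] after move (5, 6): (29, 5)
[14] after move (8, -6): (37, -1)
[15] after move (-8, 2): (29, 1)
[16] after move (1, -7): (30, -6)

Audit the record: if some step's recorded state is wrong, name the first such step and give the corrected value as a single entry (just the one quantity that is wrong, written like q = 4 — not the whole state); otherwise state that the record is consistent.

Recomputing the run from the initial state:
step 1: x = -3, y = 2
step 2: x = -2, y = -2
step 3: x = 3, y = -8
step 4: x = 1, y = -7
step 5: x = 6, y = -11
step 6: x = 10, y = -6
step 7: x = 11, y = -3
step 8: x = 8, y = 1
step 9: x = 7, y = 10
step 10: x = 16, y = 7
step 11: x = 20, y = -1
step 12: x = 24, y = -1
step 13: x = 29, y = 5
step 14: x = 37, y = -1
step 15: x = 29, y = 1
step 16: x = 30, y = -6
This matches the record at every step.

no error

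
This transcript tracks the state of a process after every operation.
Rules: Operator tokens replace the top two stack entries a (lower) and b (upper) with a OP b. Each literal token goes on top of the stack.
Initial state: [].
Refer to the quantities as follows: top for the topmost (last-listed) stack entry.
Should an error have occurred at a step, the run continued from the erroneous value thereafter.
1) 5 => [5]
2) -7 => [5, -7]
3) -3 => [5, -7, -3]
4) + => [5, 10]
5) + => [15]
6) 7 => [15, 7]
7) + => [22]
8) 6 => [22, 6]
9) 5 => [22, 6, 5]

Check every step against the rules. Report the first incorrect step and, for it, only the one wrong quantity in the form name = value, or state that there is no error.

step 4, top = -10

Recomputing the run from the initial state:
step 1: [5]
step 2: [5, -7]
step 3: [5, -7, -3]
step 4: [5, -10]
step 5: [-5]
step 6: [-5, 7]
step 7: [2]
step 8: [2, 6]
step 9: [2, 6, 5]
The first disagreement with the transcript is at step 4, where the value should be top = -10.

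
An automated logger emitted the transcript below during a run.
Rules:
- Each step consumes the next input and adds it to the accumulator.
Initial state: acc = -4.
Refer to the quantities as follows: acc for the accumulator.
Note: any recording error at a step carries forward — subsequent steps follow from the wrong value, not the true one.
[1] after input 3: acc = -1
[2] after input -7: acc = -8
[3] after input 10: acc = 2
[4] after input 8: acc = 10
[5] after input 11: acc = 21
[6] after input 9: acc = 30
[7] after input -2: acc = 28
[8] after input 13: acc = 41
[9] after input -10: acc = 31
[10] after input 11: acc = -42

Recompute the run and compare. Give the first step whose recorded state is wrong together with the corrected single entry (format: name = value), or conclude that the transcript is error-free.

step 10, acc = 42

Step 1: acc = -4 + 3 = -1 — exactly as logged.
Step 2: acc = -1 + -7 = -8 — in agreement.
Step 3: acc = -8 + 10 = 2 — checks out.
Step 4: acc = 2 + 8 = 10 — same as recorded.
Step 5: acc = 10 + 11 = 21 — verified.
Step 6: acc = 21 + 9 = 30 — same as recorded.
Step 7: acc = 30 + -2 = 28 — confirmed correct.
Step 8: acc = 28 + 13 = 41 — confirmed correct.
Step 9: acc = 41 + -10 = 31 — verified.
Step 10: acc = 31 + 11 = 42 — this is not what the transcript shows.
The audit stops at step 10: the recorded entry is wrong and should be acc = 42.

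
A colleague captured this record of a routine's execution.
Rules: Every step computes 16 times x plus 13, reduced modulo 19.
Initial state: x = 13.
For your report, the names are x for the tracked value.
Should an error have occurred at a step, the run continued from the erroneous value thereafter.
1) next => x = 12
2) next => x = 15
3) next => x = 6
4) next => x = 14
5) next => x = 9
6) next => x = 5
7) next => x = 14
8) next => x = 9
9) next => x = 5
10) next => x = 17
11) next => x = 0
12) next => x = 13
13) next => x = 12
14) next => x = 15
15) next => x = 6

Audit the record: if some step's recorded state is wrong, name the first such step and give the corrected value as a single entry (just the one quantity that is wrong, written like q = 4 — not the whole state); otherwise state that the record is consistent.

step 7, x = 17

Recomputing the run from the initial state:
step 1: x = 12
step 2: x = 15
step 3: x = 6
step 4: x = 14
step 5: x = 9
step 6: x = 5
step 7: x = 17
step 8: x = 0
step 9: x = 13
step 10: x = 12
step 11: x = 15
step 12: x = 6
step 13: x = 14
step 14: x = 9
step 15: x = 5
The first disagreement with the record is at step 7, where the value should be x = 17.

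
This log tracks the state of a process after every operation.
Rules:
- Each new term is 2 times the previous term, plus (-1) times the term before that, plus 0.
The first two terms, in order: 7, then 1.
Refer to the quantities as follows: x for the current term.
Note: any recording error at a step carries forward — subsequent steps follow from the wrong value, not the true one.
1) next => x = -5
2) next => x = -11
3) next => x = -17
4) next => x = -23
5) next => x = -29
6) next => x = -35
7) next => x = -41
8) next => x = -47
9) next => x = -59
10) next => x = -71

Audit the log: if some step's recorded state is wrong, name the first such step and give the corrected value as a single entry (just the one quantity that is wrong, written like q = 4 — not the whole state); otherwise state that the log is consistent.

step 9, x = -53

Step 1: x = 2*(1) + (-1)*(7) + (0) = -5 — exactly as logged.
Step 2: x = 2*(-5) + (-1)*(1) + (0) = -11 — exactly as logged.
Step 3: x = 2*(-11) + (-1)*(-5) + (0) = -17 — agrees with the log.
Step 4: x = 2*(-17) + (-1)*(-11) + (0) = -23 — in agreement.
Step 5: x = 2*(-23) + (-1)*(-17) + (0) = -29 — exactly as logged.
Step 6: x = 2*(-29) + (-1)*(-23) + (0) = -35 — same as recorded.
Step 7: x = 2*(-35) + (-1)*(-29) + (0) = -41 — same as recorded.
Step 8: x = 2*(-41) + (-1)*(-35) + (0) = -47 — same as recorded.
Step 9: x = 2*(-47) + (-1)*(-41) + (0) = -53 — the log disagrees here.
So the first discrepancy is step 9, where the right value is x = -53.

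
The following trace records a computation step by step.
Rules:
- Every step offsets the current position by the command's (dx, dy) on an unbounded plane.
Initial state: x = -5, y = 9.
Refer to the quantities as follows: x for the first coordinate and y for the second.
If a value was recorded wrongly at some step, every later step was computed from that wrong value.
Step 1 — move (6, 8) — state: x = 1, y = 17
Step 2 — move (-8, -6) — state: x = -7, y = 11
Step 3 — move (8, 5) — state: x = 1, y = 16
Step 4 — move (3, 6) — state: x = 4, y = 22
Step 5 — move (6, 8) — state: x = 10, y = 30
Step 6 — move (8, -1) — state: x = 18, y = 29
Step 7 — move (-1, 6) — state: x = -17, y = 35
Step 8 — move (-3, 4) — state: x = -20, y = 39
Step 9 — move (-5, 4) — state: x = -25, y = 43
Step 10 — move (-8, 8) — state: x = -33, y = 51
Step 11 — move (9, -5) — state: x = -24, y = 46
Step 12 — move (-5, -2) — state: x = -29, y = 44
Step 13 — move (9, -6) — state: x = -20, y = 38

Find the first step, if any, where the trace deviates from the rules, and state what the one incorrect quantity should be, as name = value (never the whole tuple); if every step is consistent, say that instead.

step 7, x = 17

1. x = -5 + (6) = 1, y = 9 + (8) = 17 (exactly as logged)
2. x = 1 + (-8) = -7, y = 17 + (-6) = 11 (consistent with the trace)
3. x = -7 + (8) = 1, y = 11 + (5) = 16 (matches)
4. x = 1 + (3) = 4, y = 16 + (6) = 22 (checks out)
5. x = 4 + (6) = 10, y = 22 + (8) = 30 (agrees with the trace)
6. x = 10 + (8) = 18, y = 30 + (-1) = 29 (consistent with the trace)
7. x = 18 + (-1) = 17, y = 29 + (6) = 35 (the entry is off here)
First incorrect step: 7; the correct value is x = 17.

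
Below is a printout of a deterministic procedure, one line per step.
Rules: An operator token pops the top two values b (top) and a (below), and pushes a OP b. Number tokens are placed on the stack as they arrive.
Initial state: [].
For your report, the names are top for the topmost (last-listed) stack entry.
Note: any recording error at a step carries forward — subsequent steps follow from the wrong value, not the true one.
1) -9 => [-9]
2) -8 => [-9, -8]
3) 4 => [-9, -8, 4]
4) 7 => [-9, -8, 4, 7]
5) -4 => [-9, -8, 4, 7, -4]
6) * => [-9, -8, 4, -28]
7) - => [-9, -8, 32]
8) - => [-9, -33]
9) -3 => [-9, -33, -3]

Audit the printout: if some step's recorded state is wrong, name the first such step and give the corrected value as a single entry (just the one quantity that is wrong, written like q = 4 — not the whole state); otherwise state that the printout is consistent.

step 8, top = -40

Recomputing the run from the initial state:
step 1: [-9]
step 2: [-9, -8]
step 3: [-9, -8, 4]
step 4: [-9, -8, 4, 7]
step 5: [-9, -8, 4, 7, -4]
step 6: [-9, -8, 4, -28]
step 7: [-9, -8, 32]
step 8: [-9, -40]
step 9: [-9, -40, -3]
The first disagreement with the printout is at step 8, where the value should be top = -40.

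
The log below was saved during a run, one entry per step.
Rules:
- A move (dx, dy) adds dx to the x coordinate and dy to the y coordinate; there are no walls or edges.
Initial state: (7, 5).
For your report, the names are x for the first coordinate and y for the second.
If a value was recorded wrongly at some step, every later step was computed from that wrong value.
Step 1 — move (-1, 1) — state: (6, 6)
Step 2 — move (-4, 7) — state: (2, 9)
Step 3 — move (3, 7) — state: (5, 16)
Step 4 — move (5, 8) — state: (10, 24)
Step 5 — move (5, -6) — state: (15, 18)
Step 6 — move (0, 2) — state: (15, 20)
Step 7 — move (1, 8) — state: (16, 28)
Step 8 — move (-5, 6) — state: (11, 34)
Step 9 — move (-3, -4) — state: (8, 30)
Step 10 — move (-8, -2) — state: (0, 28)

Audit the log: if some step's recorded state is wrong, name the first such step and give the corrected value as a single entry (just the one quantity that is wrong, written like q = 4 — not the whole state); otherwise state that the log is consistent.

step 2, y = 13

Recomputing the run from the initial state:
step 1: x = 6, y = 6
step 2: x = 2, y = 13
step 3: x = 5, y = 20
step 4: x = 10, y = 28
step 5: x = 15, y = 22
step 6: x = 15, y = 24
step 7: x = 16, y = 32
step 8: x = 11, y = 38
step 9: x = 8, y = 34
step 10: x = 0, y = 32
The first disagreement with the log is at step 2, where the value should be y = 13.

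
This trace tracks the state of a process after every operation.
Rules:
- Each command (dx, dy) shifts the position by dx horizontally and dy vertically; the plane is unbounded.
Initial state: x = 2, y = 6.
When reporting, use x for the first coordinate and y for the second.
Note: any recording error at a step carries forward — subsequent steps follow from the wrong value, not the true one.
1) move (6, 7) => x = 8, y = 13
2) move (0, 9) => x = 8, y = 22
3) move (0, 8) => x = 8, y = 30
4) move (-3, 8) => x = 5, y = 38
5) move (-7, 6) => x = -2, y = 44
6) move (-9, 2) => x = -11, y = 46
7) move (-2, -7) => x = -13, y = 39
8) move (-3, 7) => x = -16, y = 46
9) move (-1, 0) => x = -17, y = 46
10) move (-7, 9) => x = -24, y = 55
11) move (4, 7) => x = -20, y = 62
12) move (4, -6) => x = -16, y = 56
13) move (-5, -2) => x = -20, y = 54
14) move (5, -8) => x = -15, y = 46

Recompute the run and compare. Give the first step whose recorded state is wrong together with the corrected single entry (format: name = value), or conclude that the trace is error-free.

step 13, x = -21

step 1: x = 2 + (6) = 8, y = 6 + (7) = 13 -> checks out
step 2: x = 8 + (0) = 8, y = 13 + (9) = 22 -> verified
step 3: x = 8 + (0) = 8, y = 22 + (8) = 30 -> matches
step 4: x = 8 + (-3) = 5, y = 30 + (8) = 38 -> consistent with the trace
step 5: x = 5 + (-7) = -2, y = 38 + (6) = 44 -> confirmed correct
step 6: x = -2 + (-9) = -11, y = 44 + (2) = 46 -> verified
step 7: x = -11 + (-2) = -13, y = 46 + (-7) = 39 -> exactly as logged
step 8: x = -13 + (-3) = -16, y = 39 + (7) = 46 -> same as recorded
step 9: x = -16 + (-1) = -17, y = 46 + (0) = 46 -> same as recorded
step 10: x = -17 + (-7) = -24, y = 46 + (9) = 55 -> no discrepancy
step 11: x = -24 + (4) = -20, y = 55 + (7) = 62 -> consistent with the trace
step 12: x = -20 + (4) = -16, y = 62 + (-6) = 56 -> consistent with the trace
step 13: x = -16 + (-5) = -21, y = 56 + (-2) = 54 -> the entry is off here
So the first discrepancy is step 13, where the right value is x = -21.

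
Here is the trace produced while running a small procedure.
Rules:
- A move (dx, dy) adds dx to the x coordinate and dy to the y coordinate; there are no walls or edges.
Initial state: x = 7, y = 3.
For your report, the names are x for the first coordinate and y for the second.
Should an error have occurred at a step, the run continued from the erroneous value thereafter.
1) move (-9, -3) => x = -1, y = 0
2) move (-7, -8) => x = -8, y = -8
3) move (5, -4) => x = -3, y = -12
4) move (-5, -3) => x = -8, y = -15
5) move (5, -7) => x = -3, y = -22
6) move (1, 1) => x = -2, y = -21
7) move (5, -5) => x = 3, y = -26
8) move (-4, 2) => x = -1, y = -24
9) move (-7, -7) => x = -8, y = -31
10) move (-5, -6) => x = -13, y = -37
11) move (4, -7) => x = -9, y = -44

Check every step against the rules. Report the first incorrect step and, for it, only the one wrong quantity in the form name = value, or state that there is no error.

step 1, x = -2

1. x = 7 + (-9) = -2, y = 3 + (-3) = 0 (the recorded entry deviates here)
The audit stops at step 1: the recorded entry is wrong and should be x = -2.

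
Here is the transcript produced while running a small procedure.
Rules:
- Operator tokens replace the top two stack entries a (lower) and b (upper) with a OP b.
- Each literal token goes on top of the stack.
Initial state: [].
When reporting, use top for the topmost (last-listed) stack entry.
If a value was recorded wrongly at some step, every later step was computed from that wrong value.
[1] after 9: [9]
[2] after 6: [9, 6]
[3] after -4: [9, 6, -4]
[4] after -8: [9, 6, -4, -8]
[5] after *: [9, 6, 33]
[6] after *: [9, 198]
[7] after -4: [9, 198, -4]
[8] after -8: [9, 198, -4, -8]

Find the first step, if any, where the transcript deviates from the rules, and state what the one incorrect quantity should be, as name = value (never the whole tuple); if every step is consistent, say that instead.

step 1: push 9: top = 9 -> no discrepancy
step 2: push 6: top = 6 -> verified
step 3: push -4: top = -4 -> same as recorded
step 4: push -8: top = -8 -> exactly as logged
step 5: -4 * -8 = 32 -> not what was recorded
That makes step 5 the first incorrect line — top = 32 is what it should show.

step 5, top = 32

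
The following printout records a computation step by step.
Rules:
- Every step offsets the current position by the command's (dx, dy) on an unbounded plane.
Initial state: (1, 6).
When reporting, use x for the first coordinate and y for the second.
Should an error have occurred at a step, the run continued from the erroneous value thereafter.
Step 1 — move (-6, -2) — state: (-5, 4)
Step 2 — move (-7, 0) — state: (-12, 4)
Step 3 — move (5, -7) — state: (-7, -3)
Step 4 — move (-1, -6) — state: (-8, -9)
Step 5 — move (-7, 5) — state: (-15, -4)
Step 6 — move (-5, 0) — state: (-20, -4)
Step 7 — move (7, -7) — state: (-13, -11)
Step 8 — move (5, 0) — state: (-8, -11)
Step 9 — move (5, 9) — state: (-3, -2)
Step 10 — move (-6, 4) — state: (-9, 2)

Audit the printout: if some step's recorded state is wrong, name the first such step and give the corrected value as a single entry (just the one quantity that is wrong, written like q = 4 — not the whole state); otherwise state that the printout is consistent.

no error

step 1: x = 1 + (-6) = -5, y = 6 + (-2) = 4 -> checks out
step 2: x = -5 + (-7) = -12, y = 4 + (0) = 4 -> checks out
step 3: x = -12 + (5) = -7, y = 4 + (-7) = -3 -> matches
step 4: x = -7 + (-1) = -8, y = -3 + (-6) = -9 -> agrees with the printout
step 5: x = -8 + (-7) = -15, y = -9 + (5) = -4 -> agrees with the printout
step 6: x = -15 + (-5) = -20, y = -4 + (0) = -4 -> confirmed correct
step 7: x = -20 + (7) = -13, y = -4 + (-7) = -11 -> exactly as logged
step 8: x = -13 + (5) = -8, y = -11 + (0) = -11 -> matches
step 9: x = -8 + (5) = -3, y = -11 + (9) = -2 -> in agreement
step 10: x = -3 + (-6) = -9, y = -2 + (4) = 2 -> checks out
Every step is consistent.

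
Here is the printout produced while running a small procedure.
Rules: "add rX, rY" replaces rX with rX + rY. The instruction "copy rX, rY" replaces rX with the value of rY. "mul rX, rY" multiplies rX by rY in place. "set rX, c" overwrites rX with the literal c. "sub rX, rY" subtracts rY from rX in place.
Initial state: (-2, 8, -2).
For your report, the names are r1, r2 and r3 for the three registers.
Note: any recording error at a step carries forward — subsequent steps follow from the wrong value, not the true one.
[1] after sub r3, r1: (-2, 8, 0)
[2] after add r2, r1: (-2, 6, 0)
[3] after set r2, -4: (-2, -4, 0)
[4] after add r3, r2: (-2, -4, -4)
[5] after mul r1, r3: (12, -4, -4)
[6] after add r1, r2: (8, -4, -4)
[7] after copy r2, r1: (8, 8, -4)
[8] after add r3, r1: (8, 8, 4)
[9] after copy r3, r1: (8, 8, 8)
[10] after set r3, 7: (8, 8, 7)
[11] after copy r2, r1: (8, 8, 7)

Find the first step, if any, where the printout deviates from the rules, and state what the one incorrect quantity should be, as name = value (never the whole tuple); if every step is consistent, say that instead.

step 1: r3 = -2 - -2 = 0 -> verified
step 2: r2 = 8 + -2 = 6 -> checks out
step 3: r2 = -4 -> exactly as logged
step 4: r3 = 0 + -4 = -4 -> verified
step 5: r1 = -2 * -4 = 8 -> the recorded entry deviates here
The earliest wrong entry is at step 5: it should read r1 = 8.

step 5, r1 = 8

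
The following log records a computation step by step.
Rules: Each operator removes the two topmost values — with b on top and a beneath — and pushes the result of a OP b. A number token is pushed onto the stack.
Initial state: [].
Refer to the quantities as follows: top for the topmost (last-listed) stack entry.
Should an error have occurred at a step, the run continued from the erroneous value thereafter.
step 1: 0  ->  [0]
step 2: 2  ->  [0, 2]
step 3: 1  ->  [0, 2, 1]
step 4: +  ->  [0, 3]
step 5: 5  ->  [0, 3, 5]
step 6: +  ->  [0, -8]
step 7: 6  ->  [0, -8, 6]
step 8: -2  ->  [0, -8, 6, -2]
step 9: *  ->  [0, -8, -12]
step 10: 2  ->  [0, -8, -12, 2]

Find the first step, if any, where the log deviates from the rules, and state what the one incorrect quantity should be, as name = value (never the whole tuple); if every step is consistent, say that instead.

1. push 0: top = 0 (verified)
2. push 2: top = 2 (in agreement)
3. push 1: top = 1 (exactly as logged)
4. 2 + 1 = 3 (matches)
5. push 5: top = 5 (same as recorded)
6. 3 + 5 = 8 (the entry is off here)
Step 6 is the first one off; corrected, top = 8.

step 6, top = 8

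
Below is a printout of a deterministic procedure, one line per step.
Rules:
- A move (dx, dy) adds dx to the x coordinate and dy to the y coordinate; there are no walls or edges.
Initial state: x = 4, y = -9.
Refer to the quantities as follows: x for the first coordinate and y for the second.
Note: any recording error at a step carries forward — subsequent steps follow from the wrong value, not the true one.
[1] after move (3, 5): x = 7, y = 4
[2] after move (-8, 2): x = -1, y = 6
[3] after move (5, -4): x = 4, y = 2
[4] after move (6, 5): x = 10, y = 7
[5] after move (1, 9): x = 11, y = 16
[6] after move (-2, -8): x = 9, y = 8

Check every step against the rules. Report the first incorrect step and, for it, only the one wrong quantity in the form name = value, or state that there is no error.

step 1, y = -4

Recomputing the run from the initial state:
step 1: x = 7, y = -4
step 2: x = -1, y = -2
step 3: x = 4, y = -6
step 4: x = 10, y = -1
step 5: x = 11, y = 8
step 6: x = 9, y = 0
The first disagreement with the printout is at step 1, where the value should be y = -4.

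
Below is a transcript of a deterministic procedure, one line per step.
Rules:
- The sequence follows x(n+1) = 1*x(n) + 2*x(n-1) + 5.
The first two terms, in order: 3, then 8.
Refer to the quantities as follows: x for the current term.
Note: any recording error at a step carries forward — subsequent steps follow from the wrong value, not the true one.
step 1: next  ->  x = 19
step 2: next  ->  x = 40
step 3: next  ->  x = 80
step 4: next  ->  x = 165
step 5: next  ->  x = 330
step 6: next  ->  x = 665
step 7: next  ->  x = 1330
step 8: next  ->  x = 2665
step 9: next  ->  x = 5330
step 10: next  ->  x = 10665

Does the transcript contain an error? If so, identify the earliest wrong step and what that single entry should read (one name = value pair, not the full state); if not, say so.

Recomputing the run from the initial state:
step 1: x = 19
step 2: x = 40
step 3: x = 83
step 4: x = 168
step 5: x = 339
step 6: x = 680
step 7: x = 1363
step 8: x = 2728
step 9: x = 5459
step 10: x = 10920
The first disagreement with the transcript is at step 3, where the value should be x = 83.

step 3, x = 83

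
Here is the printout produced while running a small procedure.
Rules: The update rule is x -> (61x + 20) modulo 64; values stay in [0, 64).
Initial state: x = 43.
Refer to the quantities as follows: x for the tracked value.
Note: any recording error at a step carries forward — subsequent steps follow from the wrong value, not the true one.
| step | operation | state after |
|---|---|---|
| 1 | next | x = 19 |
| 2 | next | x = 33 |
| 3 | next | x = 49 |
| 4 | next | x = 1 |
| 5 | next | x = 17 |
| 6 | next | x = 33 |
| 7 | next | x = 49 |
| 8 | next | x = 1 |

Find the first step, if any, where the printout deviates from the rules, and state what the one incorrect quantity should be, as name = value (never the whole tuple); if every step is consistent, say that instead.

Recomputing the run from the initial state:
step 1: x = 19
step 2: x = 27
step 3: x = 3
step 4: x = 11
step 5: x = 51
step 6: x = 59
step 7: x = 35
step 8: x = 43
The first disagreement with the printout is at step 2, where the value should be x = 27.

step 2, x = 27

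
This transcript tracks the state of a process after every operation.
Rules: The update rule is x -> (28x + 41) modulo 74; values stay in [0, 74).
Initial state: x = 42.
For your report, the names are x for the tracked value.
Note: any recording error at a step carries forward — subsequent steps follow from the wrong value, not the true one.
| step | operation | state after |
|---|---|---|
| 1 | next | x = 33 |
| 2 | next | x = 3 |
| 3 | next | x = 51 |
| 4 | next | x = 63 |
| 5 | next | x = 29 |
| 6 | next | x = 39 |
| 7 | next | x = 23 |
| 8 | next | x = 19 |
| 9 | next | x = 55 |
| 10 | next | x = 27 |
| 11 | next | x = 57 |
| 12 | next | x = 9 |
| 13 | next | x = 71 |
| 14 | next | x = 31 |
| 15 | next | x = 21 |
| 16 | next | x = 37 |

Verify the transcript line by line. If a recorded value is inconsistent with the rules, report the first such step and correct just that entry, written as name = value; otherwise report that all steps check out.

no error

step 1: x = (28*42 + 41) mod 74 = 33 -> agrees with the transcript
step 2: x = (28*33 + 41) mod 74 = 3 -> consistent with the transcript
step 3: x = (28*3 + 41) mod 74 = 51 -> exactly as logged
step 4: x = (28*51 + 41) mod 74 = 63 -> verified
step 5: x = (28*63 + 41) mod 74 = 29 -> verified
step 6: x = (28*29 + 41) mod 74 = 39 -> same as recorded
step 7: x = (28*39 + 41) mod 74 = 23 -> in agreement
step 8: x = (28*23 + 41) mod 74 = 19 -> matches
step 9: x = (28*19 + 41) mod 74 = 55 -> consistent with the transcript
step 10: x = (28*55 + 41) mod 74 = 27 -> verified
step 11: x = (28*27 + 41) mod 74 = 57 -> matches
step 12: x = (28*57 + 41) mod 74 = 9 -> same as recorded
step 13: x = (28*9 + 41) mod 74 = 71 -> no discrepancy
step 14: x = (28*71 + 41) mod 74 = 31 -> same as recorded
step 15: x = (28*31 + 41) mod 74 = 21 -> checks out
step 16: x = (28*21 + 41) mod 74 = 37 -> no discrepancy
The whole run recomputes cleanly — no discrepancies.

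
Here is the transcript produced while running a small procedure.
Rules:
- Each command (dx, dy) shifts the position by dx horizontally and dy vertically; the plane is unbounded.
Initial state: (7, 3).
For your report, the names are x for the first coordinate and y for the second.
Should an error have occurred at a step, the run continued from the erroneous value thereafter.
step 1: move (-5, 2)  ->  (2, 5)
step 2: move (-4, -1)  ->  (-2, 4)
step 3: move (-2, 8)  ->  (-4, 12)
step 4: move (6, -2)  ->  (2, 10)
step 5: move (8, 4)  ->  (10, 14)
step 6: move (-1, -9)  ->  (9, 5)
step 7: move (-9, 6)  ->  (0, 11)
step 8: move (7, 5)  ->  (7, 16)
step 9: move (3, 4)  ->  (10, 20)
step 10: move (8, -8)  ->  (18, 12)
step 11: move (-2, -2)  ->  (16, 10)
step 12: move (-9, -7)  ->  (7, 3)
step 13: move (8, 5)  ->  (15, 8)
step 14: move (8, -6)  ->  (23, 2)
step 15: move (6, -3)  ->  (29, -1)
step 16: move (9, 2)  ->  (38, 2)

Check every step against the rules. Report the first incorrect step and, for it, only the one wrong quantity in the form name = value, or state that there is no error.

1. x = 7 + (-5) = 2, y = 3 + (2) = 5 (consistent with the transcript)
2. x = 2 + (-4) = -2, y = 5 + (-1) = 4 (matches)
3. x = -2 + (-2) = -4, y = 4 + (8) = 12 (consistent with the transcript)
4. x = -4 + (6) = 2, y = 12 + (-2) = 10 (agrees with the transcript)
5. x = 2 + (8) = 10, y = 10 + (4) = 14 (verified)
6. x = 10 + (-1) = 9, y = 14 + (-9) = 5 (checks out)
7. x = 9 + (-9) = 0, y = 5 + (6) = 11 (confirmed correct)
8. x = 0 + (7) = 7, y = 11 + (5) = 16 (agrees with the transcript)
9. x = 7 + (3) = 10, y = 16 + (4) = 20 (no discrepancy)
10. x = 10 + (8) = 18, y = 20 + (-8) = 12 (consistent with the transcript)
11. x = 18 + (-2) = 16, y = 12 + (-2) = 10 (agrees with the transcript)
12. x = 16 + (-9) = 7, y = 10 + (-7) = 3 (checks out)
13. x = 7 + (8) = 15, y = 3 + (5) = 8 (checks out)
14. x = 15 + (8) = 23, y = 8 + (-6) = 2 (verified)
15. x = 23 + (6) = 29, y = 2 + (-3) = -1 (in agreement)
16. x = 29 + (9) = 38, y = -1 + (2) = 1 (not what was recorded)
Step 16 is the first one off; corrected, y = 1.

step 16, y = 1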